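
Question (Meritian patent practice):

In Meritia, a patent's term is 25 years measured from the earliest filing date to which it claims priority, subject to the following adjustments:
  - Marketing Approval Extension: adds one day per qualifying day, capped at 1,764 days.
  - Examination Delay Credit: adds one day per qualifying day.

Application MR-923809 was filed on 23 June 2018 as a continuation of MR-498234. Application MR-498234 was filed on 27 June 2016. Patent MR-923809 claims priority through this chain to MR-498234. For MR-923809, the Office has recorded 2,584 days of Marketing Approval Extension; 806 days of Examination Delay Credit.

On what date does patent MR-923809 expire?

Earliest priority filing: 27 June 2016.
Base term: 27 June 2016 + 25 years → 27 June 2041.
Marketing Approval Extension: 2584 days claimed exceeds the 1764-day cap, so +1764 days → 26 April 2046.
Examination Delay Credit: +806 days → 10 July 2048.

July 10, 2048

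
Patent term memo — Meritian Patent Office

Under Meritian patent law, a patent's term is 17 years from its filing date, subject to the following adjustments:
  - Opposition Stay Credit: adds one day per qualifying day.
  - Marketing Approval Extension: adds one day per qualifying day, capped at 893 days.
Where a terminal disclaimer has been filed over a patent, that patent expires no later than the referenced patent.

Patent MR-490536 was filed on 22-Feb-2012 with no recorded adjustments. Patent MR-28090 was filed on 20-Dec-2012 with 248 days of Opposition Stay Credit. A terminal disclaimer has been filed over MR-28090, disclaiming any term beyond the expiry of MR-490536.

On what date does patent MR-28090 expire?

2029-02-22

Natural term of MR-28090:
  Base: filing + 17 years → 20 December 2029.
  Opposition Stay Credit: +248 days → 25 August 2030.
Expiry of referenced patent MR-490536:
  Base: filing + 17 years → 22 February 2029.
Terminal disclaimer: MR-28090 expires on the earlier of 25 August 2030 and 22 February 2029.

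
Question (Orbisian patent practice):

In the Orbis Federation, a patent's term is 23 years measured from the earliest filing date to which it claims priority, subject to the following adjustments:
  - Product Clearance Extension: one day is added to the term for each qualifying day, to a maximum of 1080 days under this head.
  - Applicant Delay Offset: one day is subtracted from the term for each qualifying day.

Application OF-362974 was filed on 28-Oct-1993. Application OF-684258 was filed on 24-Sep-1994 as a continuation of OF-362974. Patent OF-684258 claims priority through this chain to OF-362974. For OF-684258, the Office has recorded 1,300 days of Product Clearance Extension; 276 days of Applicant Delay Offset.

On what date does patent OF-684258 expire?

Earliest priority filing: 28 October 1993.
Base term: 28 October 1993 + 23 years → 28 October 2016.
Product Clearance Extension: 1300 days claimed exceeds the 1080-day cap, so +1080 days → 13 October 2019.
Applicant Delay Offset: −276 days → 10 January 2019.

January 10, 2019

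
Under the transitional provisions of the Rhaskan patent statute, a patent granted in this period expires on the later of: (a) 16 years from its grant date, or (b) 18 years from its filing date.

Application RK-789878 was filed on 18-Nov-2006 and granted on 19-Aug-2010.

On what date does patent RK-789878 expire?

August 19, 2026

(a) grant + 16 years → 19 August 2026.
(b) filing + 18 years → 18 November 2024.
Later of the two: 19 August 2026.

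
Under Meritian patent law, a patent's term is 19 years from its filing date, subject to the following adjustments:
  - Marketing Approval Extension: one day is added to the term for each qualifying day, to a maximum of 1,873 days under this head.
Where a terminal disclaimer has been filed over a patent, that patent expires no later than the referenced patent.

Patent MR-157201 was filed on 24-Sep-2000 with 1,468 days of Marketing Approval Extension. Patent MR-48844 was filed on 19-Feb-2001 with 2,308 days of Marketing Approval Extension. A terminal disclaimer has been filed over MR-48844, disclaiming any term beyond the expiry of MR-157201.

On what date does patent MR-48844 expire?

Natural term of MR-48844:
  Base: filing + 19 years → 19 February 2020.
  Marketing Approval Extension: 2308 days claimed exceeds the 1873-day cap, so +1873 days → 6 April 2025.
Expiry of referenced patent MR-157201:
  Base: filing + 19 years → 24 September 2019.
  Marketing Approval Extension: 1468 days (within the 1873-day cap) → +1468 days → 1 October 2023.
Terminal disclaimer: MR-48844 expires on the earlier of 6 April 2025 and 1 October 2023.

2023-10-01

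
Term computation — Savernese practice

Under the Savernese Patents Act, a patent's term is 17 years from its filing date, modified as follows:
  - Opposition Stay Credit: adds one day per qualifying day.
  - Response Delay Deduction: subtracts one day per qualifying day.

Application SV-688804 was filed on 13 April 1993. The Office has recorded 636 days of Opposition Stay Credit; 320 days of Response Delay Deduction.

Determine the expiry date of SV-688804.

2011-02-23

Base term: filing date + 17 years → 13 April 2010.
Opposition Stay Credit: +636 days → 9 January 2012.
Response Delay Deduction: −320 days → 23 February 2011.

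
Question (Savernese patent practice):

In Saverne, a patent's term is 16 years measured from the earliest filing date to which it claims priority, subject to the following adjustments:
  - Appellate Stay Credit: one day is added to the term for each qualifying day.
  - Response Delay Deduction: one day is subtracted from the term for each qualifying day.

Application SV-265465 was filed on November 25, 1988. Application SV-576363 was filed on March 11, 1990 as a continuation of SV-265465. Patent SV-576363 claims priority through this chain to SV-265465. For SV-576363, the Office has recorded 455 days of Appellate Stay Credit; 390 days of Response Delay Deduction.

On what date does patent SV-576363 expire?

2005-01-29

Earliest priority filing: 25 November 1988.
Base term: 25 November 1988 + 16 years → 25 November 2004.
Appellate Stay Credit: +455 days → 23 February 2006.
Response Delay Deduction: −390 days → 29 January 2005.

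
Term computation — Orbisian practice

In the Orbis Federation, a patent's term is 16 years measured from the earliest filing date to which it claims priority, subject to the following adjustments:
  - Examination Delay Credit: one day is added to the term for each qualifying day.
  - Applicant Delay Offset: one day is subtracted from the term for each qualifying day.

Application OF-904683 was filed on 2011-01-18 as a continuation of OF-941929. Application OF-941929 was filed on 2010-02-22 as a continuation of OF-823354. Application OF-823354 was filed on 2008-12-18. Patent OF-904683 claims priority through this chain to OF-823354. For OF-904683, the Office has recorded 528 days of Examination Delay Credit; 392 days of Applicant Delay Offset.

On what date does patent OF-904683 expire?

May 3, 2025

Earliest priority filing: 18 December 2008.
Base term: 18 December 2008 + 16 years → 18 December 2024.
Examination Delay Credit: +528 days → 30 May 2026.
Applicant Delay Offset: −392 days → 3 May 2025.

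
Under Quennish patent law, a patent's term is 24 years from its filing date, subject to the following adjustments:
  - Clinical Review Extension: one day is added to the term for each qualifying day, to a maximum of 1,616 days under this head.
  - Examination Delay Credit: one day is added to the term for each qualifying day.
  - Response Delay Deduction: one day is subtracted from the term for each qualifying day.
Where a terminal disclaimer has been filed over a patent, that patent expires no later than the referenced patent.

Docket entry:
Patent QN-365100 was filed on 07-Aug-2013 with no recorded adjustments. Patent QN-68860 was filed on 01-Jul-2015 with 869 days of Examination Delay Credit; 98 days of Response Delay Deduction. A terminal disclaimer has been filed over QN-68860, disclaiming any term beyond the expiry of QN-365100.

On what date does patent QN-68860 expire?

2037-08-07

Natural term of QN-68860:
  Base: filing + 24 years → 1 July 2039.
  Examination Delay Credit: +869 days → 16 November 2041.
  Response Delay Deduction: −98 days → 10 August 2041.
Expiry of referenced patent QN-365100:
  Base: filing + 24 years → 7 August 2037.
Terminal disclaimer: QN-68860 expires on the earlier of 10 August 2041 and 7 August 2037.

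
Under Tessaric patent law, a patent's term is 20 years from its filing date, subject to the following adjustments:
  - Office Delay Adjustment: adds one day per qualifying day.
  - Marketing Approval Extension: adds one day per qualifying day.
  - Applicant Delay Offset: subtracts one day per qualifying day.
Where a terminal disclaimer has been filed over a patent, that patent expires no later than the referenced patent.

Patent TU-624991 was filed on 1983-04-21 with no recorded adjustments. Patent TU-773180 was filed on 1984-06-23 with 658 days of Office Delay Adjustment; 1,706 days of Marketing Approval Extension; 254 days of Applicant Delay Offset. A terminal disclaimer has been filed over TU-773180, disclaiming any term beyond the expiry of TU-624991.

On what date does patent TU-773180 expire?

Natural term of TU-773180:
  Base: filing + 20 years → 23 June 2004.
  Office Delay Adjustment: +658 days → 12 April 2006.
  Marketing Approval Extension: +1706 days → 13 December 2010.
  Applicant Delay Offset: −254 days → 3 April 2010.
Expiry of referenced patent TU-624991:
  Base: filing + 20 years → 21 April 2003.
Terminal disclaimer: TU-773180 expires on the earlier of 3 April 2010 and 21 April 2003.

2003-04-21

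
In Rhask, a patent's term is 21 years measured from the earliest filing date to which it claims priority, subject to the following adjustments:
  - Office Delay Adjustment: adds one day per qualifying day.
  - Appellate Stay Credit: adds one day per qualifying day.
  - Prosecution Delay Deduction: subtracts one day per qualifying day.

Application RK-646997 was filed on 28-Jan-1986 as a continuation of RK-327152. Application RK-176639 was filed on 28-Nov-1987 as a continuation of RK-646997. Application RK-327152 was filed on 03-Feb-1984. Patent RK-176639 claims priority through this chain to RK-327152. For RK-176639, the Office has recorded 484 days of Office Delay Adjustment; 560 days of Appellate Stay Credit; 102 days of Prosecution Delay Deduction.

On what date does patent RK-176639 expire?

Earliest priority filing: 3 February 1984.
Base term: 3 February 1984 + 21 years → 3 February 2005.
Office Delay Adjustment: +484 days → 2 June 2006.
Appellate Stay Credit: +560 days → 14 December 2007.
Prosecution Delay Deduction: −102 days → 3 September 2007.

2007-09-03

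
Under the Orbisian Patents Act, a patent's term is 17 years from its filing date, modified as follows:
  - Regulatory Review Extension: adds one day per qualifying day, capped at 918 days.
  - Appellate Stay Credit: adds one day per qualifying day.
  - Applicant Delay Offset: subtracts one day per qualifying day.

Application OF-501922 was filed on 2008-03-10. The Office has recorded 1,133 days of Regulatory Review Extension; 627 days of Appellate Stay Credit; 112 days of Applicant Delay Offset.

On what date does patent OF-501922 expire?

February 10, 2029

Base term: filing date + 17 years → 10 March 2025.
Regulatory Review Extension: 1133 days claimed exceeds the 918-day cap, so +918 days → 14 September 2027.
Appellate Stay Credit: +627 days → 2 June 2029.
Applicant Delay Offset: −112 days → 10 February 2029.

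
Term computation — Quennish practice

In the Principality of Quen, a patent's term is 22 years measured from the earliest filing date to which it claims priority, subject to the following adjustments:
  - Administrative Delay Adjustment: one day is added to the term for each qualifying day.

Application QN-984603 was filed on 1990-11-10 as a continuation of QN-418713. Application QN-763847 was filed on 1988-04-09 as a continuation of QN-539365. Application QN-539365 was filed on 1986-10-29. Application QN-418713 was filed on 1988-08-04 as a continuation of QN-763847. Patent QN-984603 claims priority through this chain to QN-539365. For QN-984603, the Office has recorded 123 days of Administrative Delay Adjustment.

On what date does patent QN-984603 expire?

March 1, 2009

Earliest priority filing: 29 October 1986.
Base term: 29 October 1986 + 22 years → 29 October 2008.
Administrative Delay Adjustment: +123 days → 1 March 2009.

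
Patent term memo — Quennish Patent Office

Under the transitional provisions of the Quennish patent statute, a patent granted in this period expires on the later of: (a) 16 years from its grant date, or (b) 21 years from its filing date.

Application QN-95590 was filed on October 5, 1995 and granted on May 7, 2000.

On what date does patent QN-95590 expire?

(a) grant + 16 years → 7 May 2016.
(b) filing + 21 years → 5 October 2016.
Later of the two: 5 October 2016.

2016-10-05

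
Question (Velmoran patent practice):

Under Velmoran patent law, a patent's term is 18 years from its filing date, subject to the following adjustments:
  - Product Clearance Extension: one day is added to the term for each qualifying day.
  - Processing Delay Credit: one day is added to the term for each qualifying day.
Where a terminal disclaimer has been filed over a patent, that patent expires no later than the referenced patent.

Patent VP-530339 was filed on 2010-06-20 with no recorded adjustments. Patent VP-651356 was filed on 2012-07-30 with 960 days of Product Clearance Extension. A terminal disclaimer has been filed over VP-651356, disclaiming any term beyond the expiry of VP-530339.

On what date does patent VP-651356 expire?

June 20, 2028

Natural term of VP-651356:
  Base: filing + 18 years → 30 July 2030.
  Product Clearance Extension: +960 days → 16 March 2033.
Expiry of referenced patent VP-530339:
  Base: filing + 18 years → 20 June 2028.
Terminal disclaimer: VP-651356 expires on the earlier of 16 March 2033 and 20 June 2028.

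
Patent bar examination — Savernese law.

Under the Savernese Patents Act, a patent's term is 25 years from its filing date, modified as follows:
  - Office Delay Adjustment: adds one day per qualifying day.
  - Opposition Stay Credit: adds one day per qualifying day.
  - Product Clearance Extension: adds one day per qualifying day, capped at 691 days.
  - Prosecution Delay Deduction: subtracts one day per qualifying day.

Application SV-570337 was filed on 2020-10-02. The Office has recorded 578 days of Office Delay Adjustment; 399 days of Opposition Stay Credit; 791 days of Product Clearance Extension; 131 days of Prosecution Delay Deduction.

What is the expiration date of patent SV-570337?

Base term: filing date + 25 years → 2 October 2045.
Office Delay Adjustment: +578 days → 3 May 2047.
Opposition Stay Credit: +399 days → 5 June 2048.
Product Clearance Extension: 791 days claimed exceeds the 691-day cap, so +691 days → 27 April 2050.
Prosecution Delay Deduction: −131 days → 17 December 2049.

December 17, 2049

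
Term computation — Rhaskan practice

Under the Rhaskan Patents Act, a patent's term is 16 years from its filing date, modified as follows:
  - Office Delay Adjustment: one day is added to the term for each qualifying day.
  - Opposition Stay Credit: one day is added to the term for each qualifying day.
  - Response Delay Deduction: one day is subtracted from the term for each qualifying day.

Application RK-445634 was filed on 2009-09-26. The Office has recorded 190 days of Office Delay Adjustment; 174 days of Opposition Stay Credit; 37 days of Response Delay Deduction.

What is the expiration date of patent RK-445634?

2026-08-19

Base term: filing date + 16 years → 26 September 2025.
Office Delay Adjustment: +190 days → 4 April 2026.
Opposition Stay Credit: +174 days → 25 September 2026.
Response Delay Deduction: −37 days → 19 August 2026.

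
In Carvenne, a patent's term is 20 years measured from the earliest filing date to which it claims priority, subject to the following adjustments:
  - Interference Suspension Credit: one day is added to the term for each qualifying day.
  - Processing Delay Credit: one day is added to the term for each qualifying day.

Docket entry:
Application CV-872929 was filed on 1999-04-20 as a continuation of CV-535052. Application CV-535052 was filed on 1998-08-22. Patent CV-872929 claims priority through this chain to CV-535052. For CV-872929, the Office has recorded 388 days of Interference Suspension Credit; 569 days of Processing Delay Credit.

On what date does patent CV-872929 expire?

2021-04-05

Earliest priority filing: 22 August 1998.
Base term: 22 August 1998 + 20 years → 22 August 2018.
Interference Suspension Credit: +388 days → 14 September 2019.
Processing Delay Credit: +569 days → 5 April 2021.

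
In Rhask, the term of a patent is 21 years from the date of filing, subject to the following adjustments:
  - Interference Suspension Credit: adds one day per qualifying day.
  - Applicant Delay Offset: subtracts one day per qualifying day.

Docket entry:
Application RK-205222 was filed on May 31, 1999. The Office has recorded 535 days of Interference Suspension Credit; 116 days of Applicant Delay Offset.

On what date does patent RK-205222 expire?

Base term: filing date + 21 years → 31 May 2020.
Interference Suspension Credit: +535 days → 17 November 2021.
Applicant Delay Offset: −116 days → 24 July 2021.

2021-07-24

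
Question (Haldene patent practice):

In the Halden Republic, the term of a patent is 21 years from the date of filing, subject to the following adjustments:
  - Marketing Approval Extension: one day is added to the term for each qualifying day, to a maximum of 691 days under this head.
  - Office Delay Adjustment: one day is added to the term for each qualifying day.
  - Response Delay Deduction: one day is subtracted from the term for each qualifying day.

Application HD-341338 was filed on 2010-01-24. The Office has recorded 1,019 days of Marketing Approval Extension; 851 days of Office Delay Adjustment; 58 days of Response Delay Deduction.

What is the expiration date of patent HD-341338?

Base term: filing date + 21 years → 24 January 2031.
Marketing Approval Extension: 1019 days claimed exceeds the 691-day cap, so +691 days → 15 December 2032.
Office Delay Adjustment: +851 days → 15 April 2035.
Response Delay Deduction: −58 days → 16 February 2035.

February 16, 2035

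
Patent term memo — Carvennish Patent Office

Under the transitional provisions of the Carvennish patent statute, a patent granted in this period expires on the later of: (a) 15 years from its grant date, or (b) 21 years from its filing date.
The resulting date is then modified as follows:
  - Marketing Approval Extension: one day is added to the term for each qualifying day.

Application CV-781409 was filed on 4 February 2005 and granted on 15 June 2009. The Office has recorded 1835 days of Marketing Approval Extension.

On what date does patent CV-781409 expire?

(a) grant + 15 years → 15 June 2024.
(b) filing + 21 years → 4 February 2026.
Later of the two: 4 February 2026.
Marketing Approval Extension: +1835 days → 13 February 2031.

2031-02-13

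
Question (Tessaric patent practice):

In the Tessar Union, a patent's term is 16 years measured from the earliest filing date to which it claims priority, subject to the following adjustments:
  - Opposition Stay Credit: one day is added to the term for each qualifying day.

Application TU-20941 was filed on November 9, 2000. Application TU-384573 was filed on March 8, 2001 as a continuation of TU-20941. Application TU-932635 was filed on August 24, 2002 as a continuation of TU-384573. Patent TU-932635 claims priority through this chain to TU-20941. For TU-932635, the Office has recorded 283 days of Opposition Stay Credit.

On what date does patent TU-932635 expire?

August 19, 2017

Earliest priority filing: 9 November 2000.
Base term: 9 November 2000 + 16 years → 9 November 2016.
Opposition Stay Credit: +283 days → 19 August 2017.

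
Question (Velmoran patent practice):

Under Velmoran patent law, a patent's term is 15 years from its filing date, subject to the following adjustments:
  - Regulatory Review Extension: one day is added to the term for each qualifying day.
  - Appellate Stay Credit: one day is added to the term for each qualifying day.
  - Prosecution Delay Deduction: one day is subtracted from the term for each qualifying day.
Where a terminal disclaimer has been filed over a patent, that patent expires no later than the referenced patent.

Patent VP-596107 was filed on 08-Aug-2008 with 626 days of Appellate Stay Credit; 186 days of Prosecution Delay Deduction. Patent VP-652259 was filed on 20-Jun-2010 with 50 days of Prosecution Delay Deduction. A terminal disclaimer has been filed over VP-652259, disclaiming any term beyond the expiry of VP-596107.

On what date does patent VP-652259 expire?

October 21, 2024

Natural term of VP-652259:
  Base: filing + 15 years → 20 June 2025.
  Prosecution Delay Deduction: −50 days → 1 May 2025.
Expiry of referenced patent VP-596107:
  Base: filing + 15 years → 8 August 2023.
  Appellate Stay Credit: +626 days → 25 April 2025.
  Prosecution Delay Deduction: −186 days → 21 October 2024.
Terminal disclaimer: VP-652259 expires on the earlier of 1 May 2025 and 21 October 2024.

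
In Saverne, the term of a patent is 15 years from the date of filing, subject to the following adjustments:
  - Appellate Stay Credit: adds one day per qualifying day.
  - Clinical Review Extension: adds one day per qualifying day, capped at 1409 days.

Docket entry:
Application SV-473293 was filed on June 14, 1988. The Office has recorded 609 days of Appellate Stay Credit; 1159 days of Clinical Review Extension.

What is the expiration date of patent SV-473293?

Base term: filing date + 15 years → 14 June 2003.
Appellate Stay Credit: +609 days → 12 February 2005.
Clinical Review Extension: 1159 days (within the 1409-day cap) → +1159 days → 16 April 2008.

April 16, 2008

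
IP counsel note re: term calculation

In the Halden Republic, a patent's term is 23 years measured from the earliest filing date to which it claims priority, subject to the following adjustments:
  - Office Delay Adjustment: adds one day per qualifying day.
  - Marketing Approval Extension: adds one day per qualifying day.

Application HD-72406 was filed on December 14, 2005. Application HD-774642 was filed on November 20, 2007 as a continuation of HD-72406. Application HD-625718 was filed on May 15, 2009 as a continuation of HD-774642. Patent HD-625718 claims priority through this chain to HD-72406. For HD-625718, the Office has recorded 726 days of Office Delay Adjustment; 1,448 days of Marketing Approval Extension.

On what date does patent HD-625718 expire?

2034-11-27

Earliest priority filing: 14 December 2005.
Base term: 14 December 2005 + 23 years → 14 December 2028.
Office Delay Adjustment: +726 days → 10 December 2030.
Marketing Approval Extension: +1448 days → 27 November 2034.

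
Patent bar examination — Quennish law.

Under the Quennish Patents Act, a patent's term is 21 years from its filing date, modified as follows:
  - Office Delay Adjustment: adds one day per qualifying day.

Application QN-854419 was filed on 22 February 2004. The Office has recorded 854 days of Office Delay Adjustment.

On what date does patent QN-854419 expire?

Base term: filing date + 21 years → 22 February 2025.
Office Delay Adjustment: +854 days → 26 June 2027.

June 26, 2027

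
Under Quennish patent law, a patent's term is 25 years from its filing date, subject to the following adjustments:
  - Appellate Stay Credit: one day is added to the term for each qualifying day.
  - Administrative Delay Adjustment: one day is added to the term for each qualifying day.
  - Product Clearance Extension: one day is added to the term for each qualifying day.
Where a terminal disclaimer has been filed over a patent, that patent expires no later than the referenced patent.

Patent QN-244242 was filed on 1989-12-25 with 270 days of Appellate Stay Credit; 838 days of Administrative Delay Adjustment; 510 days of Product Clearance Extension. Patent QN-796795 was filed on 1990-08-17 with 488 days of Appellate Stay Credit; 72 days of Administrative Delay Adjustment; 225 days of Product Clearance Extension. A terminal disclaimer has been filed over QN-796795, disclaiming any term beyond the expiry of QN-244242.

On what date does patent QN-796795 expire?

2017-10-10

Natural term of QN-796795:
  Base: filing + 25 years → 17 August 2015.
  Appellate Stay Credit: +488 days → 17 December 2016.
  Administrative Delay Adjustment: +72 days → 27 February 2017.
  Product Clearance Extension: +225 days → 10 October 2017.
Expiry of referenced patent QN-244242:
  Base: filing + 25 years → 25 December 2014.
  Appellate Stay Credit: +270 days → 21 September 2015.
  Administrative Delay Adjustment: +838 days → 6 January 2018.
  Product Clearance Extension: +510 days → 31 May 2019.
Terminal disclaimer: QN-796795 expires on the earlier of 10 October 2017 and 31 May 2019.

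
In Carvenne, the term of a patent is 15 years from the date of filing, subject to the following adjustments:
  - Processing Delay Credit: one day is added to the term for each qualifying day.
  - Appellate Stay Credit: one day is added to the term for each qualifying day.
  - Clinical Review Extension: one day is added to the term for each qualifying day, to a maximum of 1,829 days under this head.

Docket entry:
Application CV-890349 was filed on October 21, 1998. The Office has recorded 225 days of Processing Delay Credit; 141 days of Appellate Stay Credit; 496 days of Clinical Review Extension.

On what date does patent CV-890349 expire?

Base term: filing date + 15 years → 21 October 2013.
Processing Delay Credit: +225 days → 3 June 2014.
Appellate Stay Credit: +141 days → 22 October 2014.
Clinical Review Extension: 496 days (within the 1829-day cap) → +496 days → 1 March 2016.

2016-03-01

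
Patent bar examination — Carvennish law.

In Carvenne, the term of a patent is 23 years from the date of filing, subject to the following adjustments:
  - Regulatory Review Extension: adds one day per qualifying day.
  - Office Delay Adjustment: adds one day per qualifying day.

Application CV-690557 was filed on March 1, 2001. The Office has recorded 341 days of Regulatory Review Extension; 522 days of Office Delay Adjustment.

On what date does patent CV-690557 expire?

July 12, 2026

Base term: filing date + 23 years → 1 March 2024.
Regulatory Review Extension: +341 days → 5 February 2025.
Office Delay Adjustment: +522 days → 12 July 2026.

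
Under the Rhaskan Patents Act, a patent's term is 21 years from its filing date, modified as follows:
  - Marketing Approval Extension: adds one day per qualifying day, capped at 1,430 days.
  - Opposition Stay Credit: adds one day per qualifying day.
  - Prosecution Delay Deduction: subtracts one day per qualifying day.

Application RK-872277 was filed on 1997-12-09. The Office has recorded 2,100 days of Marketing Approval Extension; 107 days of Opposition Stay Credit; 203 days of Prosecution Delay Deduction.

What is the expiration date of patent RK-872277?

Base term: filing date + 21 years → 9 December 2018.
Marketing Approval Extension: 2100 days claimed exceeds the 1430-day cap, so +1430 days → 8 November 2022.
Opposition Stay Credit: +107 days → 23 February 2023.
Prosecution Delay Deduction: −203 days → 4 August 2022.

August 4, 2022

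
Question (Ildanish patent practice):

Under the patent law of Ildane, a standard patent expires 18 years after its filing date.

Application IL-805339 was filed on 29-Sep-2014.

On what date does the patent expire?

September 29, 2032

Filing date + 18 years → 29 September 2032.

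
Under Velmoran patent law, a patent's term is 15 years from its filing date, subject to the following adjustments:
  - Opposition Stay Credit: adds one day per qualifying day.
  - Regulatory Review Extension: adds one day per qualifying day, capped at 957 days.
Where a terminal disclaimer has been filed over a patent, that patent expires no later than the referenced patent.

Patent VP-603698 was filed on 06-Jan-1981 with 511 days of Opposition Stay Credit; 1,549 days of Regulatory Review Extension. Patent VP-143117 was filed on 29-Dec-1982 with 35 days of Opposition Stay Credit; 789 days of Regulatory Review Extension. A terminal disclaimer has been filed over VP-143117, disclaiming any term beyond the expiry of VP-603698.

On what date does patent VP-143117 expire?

Natural term of VP-143117:
  Base: filing + 15 years → 29 December 1997.
  Opposition Stay Credit: +35 days → 2 February 1998.
  Regulatory Review Extension: 789 days (within the 957-day cap) → +789 days → 1 April 2000.
Expiry of referenced patent VP-603698:
  Base: filing + 15 years → 6 January 1996.
  Opposition Stay Credit: +511 days → 31 May 1997.
  Regulatory Review Extension: 1549 days claimed exceeds the 957-day cap, so +957 days → 13 January 2000.
Terminal disclaimer: VP-143117 expires on the earlier of 1 April 2000 and 13 January 2000.

January 13, 2000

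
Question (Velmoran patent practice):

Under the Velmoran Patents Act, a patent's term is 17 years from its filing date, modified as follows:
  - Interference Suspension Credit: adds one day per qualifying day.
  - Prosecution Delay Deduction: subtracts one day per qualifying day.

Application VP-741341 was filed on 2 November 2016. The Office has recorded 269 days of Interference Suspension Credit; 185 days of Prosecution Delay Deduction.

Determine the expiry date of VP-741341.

2034-01-25

Base term: filing date + 17 years → 2 November 2033.
Interference Suspension Credit: +269 days → 29 July 2034.
Prosecution Delay Deduction: −185 days → 25 January 2034.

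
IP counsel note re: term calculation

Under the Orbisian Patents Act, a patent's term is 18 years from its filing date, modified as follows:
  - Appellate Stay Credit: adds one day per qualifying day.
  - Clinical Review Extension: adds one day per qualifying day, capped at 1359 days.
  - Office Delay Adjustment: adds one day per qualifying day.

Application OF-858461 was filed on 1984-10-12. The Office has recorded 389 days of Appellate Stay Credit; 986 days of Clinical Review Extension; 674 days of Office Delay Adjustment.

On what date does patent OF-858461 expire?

May 22, 2008

Base term: filing date + 18 years → 12 October 2002.
Appellate Stay Credit: +389 days → 5 November 2003.
Clinical Review Extension: 986 days (within the 1359-day cap) → +986 days → 18 July 2006.
Office Delay Adjustment: +674 days → 22 May 2008.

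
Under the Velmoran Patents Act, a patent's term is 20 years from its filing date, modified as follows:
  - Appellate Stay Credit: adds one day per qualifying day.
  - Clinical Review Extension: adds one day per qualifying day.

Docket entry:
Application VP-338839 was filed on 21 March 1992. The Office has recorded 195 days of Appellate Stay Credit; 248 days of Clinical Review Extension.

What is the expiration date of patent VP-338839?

Base term: filing date + 20 years → 21 March 2012.
Appellate Stay Credit: +195 days → 2 October 2012.
Clinical Review Extension: +248 days → 7 June 2013.

June 7, 2013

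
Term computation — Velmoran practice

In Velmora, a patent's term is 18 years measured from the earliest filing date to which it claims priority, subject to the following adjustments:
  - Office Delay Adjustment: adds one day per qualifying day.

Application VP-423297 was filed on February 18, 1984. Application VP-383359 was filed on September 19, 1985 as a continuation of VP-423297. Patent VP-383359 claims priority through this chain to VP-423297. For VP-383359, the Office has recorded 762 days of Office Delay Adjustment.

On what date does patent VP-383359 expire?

Earliest priority filing: 18 February 1984.
Base term: 18 February 1984 + 18 years → 18 February 2002.
Office Delay Adjustment: +762 days → 21 March 2004.

March 21, 2004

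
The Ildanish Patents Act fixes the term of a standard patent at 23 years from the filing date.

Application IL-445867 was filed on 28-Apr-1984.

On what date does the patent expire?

Filing date + 23 years → 28 April 2007.

2007-04-28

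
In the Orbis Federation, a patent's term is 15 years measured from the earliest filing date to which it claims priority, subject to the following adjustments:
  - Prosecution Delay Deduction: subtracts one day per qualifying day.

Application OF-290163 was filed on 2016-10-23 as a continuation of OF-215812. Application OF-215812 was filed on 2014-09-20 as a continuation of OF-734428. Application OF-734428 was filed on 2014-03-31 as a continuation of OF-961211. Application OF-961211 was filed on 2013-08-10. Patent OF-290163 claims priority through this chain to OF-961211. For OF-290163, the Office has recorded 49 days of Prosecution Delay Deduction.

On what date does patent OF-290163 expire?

Earliest priority filing: 10 August 2013.
Base term: 10 August 2013 + 15 years → 10 August 2028.
Prosecution Delay Deduction: −49 days → 22 June 2028.

June 22, 2028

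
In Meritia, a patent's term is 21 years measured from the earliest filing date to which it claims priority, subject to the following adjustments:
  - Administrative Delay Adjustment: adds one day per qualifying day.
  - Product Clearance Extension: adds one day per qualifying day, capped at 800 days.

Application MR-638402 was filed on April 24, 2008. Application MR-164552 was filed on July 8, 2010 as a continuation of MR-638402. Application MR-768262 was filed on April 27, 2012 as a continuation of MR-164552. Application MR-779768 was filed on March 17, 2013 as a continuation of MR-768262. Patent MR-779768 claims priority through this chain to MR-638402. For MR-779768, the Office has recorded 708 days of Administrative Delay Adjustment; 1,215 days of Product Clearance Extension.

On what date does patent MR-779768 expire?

Earliest priority filing: 24 April 2008.
Base term: 24 April 2008 + 21 years → 24 April 2029.
Administrative Delay Adjustment: +708 days → 2 April 2031.
Product Clearance Extension: 1215 days claimed exceeds the 800-day cap, so +800 days → 10 June 2033.

June 10, 2033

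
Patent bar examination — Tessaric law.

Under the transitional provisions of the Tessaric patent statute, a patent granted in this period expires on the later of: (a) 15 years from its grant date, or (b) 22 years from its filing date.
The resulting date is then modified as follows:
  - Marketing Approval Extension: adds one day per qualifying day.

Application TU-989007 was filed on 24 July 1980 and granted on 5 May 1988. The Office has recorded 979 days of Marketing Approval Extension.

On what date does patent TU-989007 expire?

January 8, 2006

(a) grant + 15 years → 5 May 2003.
(b) filing + 22 years → 24 July 2002.
Later of the two: 5 May 2003.
Marketing Approval Extension: +979 days → 8 January 2006.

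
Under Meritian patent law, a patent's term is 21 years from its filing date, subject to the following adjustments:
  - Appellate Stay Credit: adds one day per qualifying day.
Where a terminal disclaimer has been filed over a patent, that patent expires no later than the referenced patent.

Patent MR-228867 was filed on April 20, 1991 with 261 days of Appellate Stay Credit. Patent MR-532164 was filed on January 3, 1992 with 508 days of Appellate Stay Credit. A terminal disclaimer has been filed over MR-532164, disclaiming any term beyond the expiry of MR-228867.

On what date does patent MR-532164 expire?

Natural term of MR-532164:
  Base: filing + 21 years → 3 January 2013.
  Appellate Stay Credit: +508 days → 26 May 2014.
Expiry of referenced patent MR-228867:
  Base: filing + 21 years → 20 April 2012.
  Appellate Stay Credit: +261 days → 6 January 2013.
Terminal disclaimer: MR-532164 expires on the earlier of 26 May 2014 and 6 January 2013.

January 6, 2013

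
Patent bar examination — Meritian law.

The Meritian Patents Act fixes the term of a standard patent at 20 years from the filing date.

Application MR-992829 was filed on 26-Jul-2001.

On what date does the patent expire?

Filing date + 20 years → 26 July 2021.

2021-07-26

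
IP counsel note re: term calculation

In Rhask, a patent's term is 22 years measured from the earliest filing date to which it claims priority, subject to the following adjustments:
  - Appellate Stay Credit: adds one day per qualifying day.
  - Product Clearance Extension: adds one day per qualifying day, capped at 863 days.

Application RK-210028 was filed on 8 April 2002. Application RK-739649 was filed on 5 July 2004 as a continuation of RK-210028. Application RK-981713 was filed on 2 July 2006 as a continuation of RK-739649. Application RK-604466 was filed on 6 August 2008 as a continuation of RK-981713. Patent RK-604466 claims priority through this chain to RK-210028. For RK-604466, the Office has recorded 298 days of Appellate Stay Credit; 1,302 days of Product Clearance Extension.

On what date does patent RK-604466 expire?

June 13, 2027

Earliest priority filing: 8 April 2002.
Base term: 8 April 2002 + 22 years → 8 April 2024.
Appellate Stay Credit: +298 days → 31 January 2025.
Product Clearance Extension: 1302 days claimed exceeds the 863-day cap, so +863 days → 13 June 2027.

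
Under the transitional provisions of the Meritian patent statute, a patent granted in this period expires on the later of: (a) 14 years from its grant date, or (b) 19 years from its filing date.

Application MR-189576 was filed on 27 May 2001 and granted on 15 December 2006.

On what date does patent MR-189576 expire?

(a) grant + 14 years → 15 December 2020.
(b) filing + 19 years → 27 May 2020.
Later of the two: 15 December 2020.

2020-12-15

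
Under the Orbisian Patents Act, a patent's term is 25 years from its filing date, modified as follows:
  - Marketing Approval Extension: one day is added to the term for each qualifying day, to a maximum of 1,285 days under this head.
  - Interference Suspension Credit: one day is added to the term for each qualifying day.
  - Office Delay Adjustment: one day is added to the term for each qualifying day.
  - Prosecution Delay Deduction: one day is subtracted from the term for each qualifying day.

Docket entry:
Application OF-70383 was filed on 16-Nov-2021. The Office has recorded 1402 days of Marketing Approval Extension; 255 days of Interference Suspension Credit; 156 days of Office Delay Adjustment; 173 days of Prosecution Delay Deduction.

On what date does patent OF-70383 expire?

2051-01-17

Base term: filing date + 25 years → 16 November 2046.
Marketing Approval Extension: 1402 days claimed exceeds the 1285-day cap, so +1285 days → 24 May 2050.
Interference Suspension Credit: +255 days → 3 February 2051.
Office Delay Adjustment: +156 days → 9 July 2051.
Prosecution Delay Deduction: −173 days → 17 January 2051.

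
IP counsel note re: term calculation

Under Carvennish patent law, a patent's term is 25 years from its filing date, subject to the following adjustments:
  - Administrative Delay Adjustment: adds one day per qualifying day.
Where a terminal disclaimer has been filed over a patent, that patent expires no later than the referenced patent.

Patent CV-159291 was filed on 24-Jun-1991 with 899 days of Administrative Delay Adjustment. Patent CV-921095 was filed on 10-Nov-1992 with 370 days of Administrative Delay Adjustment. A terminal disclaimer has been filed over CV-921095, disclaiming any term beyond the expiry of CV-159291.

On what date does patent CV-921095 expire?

2018-11-15

Natural term of CV-921095:
  Base: filing + 25 years → 10 November 2017.
  Administrative Delay Adjustment: +370 days → 15 November 2018.
Expiry of referenced patent CV-159291:
  Base: filing + 25 years → 24 June 2016.
  Administrative Delay Adjustment: +899 days → 10 December 2018.
Terminal disclaimer: CV-921095 expires on the earlier of 15 November 2018 and 10 December 2018.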